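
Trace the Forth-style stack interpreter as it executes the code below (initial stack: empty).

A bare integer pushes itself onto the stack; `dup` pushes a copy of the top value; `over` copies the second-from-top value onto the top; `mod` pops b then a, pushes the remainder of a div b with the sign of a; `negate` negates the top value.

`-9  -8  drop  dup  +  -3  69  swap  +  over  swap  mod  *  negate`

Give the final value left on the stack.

-324

-9      [-9]
-8      [-9, -8]
drop    [-9]
dup     [-9, -9]
+       [-18]
-3      [-18, -3]
69      [-18, -3, 69]
swap    [-18, 69, -3]
+       [-18, 66]
over    [-18, 66, -18]
swap    [-18, -18, 66]
mod     [-18, -18]
*       [324]
negate  [-324]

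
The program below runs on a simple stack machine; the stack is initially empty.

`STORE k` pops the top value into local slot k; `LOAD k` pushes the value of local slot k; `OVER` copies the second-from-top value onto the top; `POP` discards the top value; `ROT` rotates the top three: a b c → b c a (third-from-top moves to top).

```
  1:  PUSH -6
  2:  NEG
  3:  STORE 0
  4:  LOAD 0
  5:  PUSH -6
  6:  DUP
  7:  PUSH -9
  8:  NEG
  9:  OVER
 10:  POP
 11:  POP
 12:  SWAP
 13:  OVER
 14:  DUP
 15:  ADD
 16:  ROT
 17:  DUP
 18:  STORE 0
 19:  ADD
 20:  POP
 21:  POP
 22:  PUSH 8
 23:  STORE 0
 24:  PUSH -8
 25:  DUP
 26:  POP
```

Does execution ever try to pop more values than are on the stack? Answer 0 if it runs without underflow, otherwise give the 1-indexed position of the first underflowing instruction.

0

PUSH -6  [-6]
NEG      [6]
STORE 0  []
LOAD 0   [6]
PUSH -6  [6, -6]
DUP      [6, -6, -6]
PUSH -9  [6, -6, -6, -9]
NEG      [6, -6, -6, 9]
OVER     [6, -6, -6, 9, -6]
POP      [6, -6, -6, 9]
POP      [6, -6, -6]
SWAP     [6, -6, -6]
OVER     [6, -6, -6, -6]
DUP      [6, -6, -6, -6, -6]
ADD      [6, -6, -6, -12]
ROT      [6, -6, -12, -6]
DUP      [6, -6, -12, -6, -6]
STORE 0  [6, -6, -12, -6]
ADD      [6, -6, -18]
POP      [6, -6]
POP      [6]
PUSH 8   [6, 8]
STORE 0  [6]
PUSH -8  [6, -8]
DUP      [6, -8, -8]
POP      [6, -8]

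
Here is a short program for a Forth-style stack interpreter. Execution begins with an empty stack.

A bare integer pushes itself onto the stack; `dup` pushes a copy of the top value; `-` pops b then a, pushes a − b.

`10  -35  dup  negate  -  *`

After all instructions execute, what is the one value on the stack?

10      10
-35     10 -35
dup     10 -35 -35
negate  10 -35 35
-       10 -70
*       -700

-700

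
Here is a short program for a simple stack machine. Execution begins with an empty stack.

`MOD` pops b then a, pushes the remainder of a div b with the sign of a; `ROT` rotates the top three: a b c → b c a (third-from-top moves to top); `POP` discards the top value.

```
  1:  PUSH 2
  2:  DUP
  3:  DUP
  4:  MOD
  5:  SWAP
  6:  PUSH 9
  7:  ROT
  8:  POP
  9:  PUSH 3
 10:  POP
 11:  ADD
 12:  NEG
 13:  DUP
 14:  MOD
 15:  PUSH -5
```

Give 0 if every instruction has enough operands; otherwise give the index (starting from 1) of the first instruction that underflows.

PUSH 2  → 2
DUP     → 2 2
DUP     → 2 2 2
MOD     → 2 0
SWAP    → 0 2
PUSH 9  → 0 2 9
ROT     → 2 9 0
POP     → 2 9
PUSH 3  → 2 9 3
POP     → 2 9
ADD     → 11
NEG     → -11
DUP     → -11 -11
MOD     → 0
PUSH -5 → 0 -5

0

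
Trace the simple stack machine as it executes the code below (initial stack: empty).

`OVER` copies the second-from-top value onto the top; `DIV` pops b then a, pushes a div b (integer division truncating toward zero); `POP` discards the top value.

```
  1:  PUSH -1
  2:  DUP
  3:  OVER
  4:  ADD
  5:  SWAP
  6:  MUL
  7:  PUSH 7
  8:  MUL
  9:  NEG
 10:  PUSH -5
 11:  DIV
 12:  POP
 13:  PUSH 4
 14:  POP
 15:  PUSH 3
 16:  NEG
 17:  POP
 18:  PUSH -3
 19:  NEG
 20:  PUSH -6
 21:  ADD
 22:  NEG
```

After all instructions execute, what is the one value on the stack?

3

PUSH -1 -> -1
DUP     -> -1 -1
OVER    -> -1 -1 -1
ADD     -> -1 -2
SWAP    -> -2 -1
MUL     -> 2
PUSH 7  -> 2 7
MUL     -> 14
NEG     -> -14
PUSH -5 -> -14 -5
DIV     -> 2
POP     -> (empty)
PUSH 4  -> 4
POP     -> (empty)
PUSH 3  -> 3
NEG     -> -3
POP     -> (empty)
PUSH -3 -> -3
NEG     -> 3
PUSH -6 -> 3 -6
ADD     -> -3
NEG     -> 3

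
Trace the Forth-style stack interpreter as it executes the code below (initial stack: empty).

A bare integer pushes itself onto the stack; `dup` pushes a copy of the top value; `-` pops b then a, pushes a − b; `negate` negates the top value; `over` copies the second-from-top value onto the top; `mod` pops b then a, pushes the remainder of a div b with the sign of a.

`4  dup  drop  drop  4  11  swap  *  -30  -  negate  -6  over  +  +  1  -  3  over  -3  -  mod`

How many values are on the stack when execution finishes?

4      -> 4
dup    -> 4 4
drop   -> 4
drop   -> (empty)
4      -> 4
11     -> 4 11
swap   -> 11 4
*      -> 44
-30    -> 44 -30
-      -> 74
negate -> -74
-6     -> -74 -6
over   -> -74 -6 -74
+      -> -74 -80
+      -> -154
1      -> -154 1
-      -> -155
3      -> -155 3
over   -> -155 3 -155
-3     -> -155 3 -155 -3
-      -> -155 3 -152
mod    -> -155 3

2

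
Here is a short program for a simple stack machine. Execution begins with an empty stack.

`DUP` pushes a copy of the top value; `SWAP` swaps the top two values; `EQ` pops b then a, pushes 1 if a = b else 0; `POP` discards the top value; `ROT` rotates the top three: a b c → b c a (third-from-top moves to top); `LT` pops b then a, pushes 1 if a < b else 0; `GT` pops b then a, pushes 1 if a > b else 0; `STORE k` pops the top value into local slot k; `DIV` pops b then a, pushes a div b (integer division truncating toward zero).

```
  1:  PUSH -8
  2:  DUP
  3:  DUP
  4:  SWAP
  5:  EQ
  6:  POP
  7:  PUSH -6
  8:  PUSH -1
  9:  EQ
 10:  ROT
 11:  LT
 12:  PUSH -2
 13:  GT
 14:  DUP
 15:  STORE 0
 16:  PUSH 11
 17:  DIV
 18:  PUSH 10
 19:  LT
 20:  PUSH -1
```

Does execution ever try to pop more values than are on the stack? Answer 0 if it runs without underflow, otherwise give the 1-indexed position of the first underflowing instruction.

10

PUSH -8  [-8]
DUP      [-8, -8]
DUP      [-8, -8, -8]
SWAP     [-8, -8, -8]
EQ       [-8, 1]
POP      [-8]
PUSH -6  [-8, -6]
PUSH -1  [-8, -6, -1]
EQ       [-8, 0]
ROT  — needs 3 operands, stack has 2 → underflow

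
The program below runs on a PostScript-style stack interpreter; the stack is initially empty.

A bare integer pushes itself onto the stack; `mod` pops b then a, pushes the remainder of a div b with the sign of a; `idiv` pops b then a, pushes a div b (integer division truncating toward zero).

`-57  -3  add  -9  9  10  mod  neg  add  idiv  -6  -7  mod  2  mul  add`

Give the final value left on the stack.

-57  -> [-57]
-3   -> [-57, -3]
add  -> [-60]
-9   -> [-60, -9]
9    -> [-60, -9, 9]
10   -> [-60, -9, 9, 10]
mod  -> [-60, -9, 9]
neg  -> [-60, -9, -9]
add  -> [-60, -18]
idiv -> [3]
-6   -> [3, -6]
-7   -> [3, -6, -7]
mod  -> [3, -6]
2    -> [3, -6, 2]
mul  -> [3, -12]
add  -> [-9]

-9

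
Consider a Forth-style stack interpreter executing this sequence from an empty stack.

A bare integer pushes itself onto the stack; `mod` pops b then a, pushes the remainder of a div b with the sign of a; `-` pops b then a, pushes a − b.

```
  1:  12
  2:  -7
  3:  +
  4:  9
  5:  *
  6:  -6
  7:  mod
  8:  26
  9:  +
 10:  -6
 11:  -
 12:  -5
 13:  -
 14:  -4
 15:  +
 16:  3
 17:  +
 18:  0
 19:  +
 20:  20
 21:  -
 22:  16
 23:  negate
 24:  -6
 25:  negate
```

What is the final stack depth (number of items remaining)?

3

12     → [12]
-7     → [12, -7]
+      → [5]
9      → [5, 9]
*      → [45]
-6     → [45, -6]
mod    → [3]
26     → [3, 26]
+      → [29]
-6     → [29, -6]
-      → [35]
-5     → [35, -5]
-      → [40]
-4     → [40, -4]
+      → [36]
3      → [36, 3]
+      → [39]
0      → [39, 0]
+      → [39]
20     → [39, 20]
-      → [19]
16     → [19, 16]
negate → [19, -16]
-6     → [19, -16, -6]
negate → [19, -16, 6]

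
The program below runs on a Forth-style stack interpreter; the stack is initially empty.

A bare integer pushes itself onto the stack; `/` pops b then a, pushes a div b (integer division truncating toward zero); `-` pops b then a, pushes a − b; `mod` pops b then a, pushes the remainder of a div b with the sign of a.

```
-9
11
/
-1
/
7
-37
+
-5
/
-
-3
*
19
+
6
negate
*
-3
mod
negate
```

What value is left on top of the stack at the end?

-9     : -9
11     : -9 11
/      : 0
-1     : 0 -1
/      : 0
7      : 0 7
-37    : 0 7 -37
+      : 0 -30
-5     : 0 -30 -5
/      : 0 6
-      : -6
-3     : -6 -3
*      : 18
19     : 18 19
+      : 37
6      : 37 6
negate : 37 -6
*      : -222
-3     : -222 -3
mod    : 0
negate : 0

0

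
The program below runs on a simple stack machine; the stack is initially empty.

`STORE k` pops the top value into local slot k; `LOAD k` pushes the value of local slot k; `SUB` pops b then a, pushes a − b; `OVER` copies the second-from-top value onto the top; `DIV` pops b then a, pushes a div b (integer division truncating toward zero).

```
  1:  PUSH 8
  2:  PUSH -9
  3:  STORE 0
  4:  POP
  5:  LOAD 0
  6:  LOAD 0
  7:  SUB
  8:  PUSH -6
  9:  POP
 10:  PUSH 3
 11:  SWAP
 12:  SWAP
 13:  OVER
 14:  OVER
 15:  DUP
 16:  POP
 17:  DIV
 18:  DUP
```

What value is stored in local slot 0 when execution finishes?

PUSH 8   8
PUSH -9  8 -9
STORE 0  8
POP      (empty)
LOAD 0   -9
LOAD 0   -9 -9
SUB      0
PUSH -6  0 -6
POP      0
PUSH 3   0 3
SWAP     3 0
SWAP     0 3
OVER     0 3 0
OVER     0 3 0 3
DUP      0 3 0 3 3
POP      0 3 0 3
DIV      0 3 0
DUP      0 3 0 0

-9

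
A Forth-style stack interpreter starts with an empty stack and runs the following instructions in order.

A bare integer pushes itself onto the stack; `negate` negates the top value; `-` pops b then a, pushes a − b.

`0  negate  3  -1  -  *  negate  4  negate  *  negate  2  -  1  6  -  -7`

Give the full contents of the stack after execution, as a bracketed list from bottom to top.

[-2, -5, -7]

0      -> [0]
negate -> [0]
3      -> [0, 3]
-1     -> [0, 3, -1]
-      -> [0, 4]
*      -> [0]
negate -> [0]
4      -> [0, 4]
negate -> [0, -4]
*      -> [0]
negate -> [0]
2      -> [0, 2]
-      -> [-2]
1      -> [-2, 1]
6      -> [-2, 1, 6]
-      -> [-2, -5]
-7     -> [-2, -5, -7]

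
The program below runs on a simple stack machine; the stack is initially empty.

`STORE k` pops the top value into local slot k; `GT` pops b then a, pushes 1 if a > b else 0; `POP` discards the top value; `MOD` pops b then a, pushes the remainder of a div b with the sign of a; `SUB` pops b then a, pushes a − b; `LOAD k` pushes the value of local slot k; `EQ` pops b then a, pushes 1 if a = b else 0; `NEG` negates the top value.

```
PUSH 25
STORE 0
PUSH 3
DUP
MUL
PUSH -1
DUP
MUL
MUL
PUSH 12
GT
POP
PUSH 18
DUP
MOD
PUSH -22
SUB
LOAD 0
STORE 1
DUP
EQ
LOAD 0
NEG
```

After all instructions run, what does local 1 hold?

25

PUSH 25  → 25
STORE 0  → (empty)
PUSH 3   → 3
DUP      → 3 3
MUL      → 9
PUSH -1  → 9 -1
DUP      → 9 -1 -1
MUL      → 9 1
MUL      → 9
PUSH 12  → 9 12
GT       → 0
POP      → (empty)
PUSH 18  → 18
DUP      → 18 18
MOD      → 0
PUSH -22 → 0 -22
SUB      → 22
LOAD 0   → 22 25
STORE 1  → 22
DUP      → 22 22
EQ       → 1
LOAD 0   → 1 25
NEG      → 1 -25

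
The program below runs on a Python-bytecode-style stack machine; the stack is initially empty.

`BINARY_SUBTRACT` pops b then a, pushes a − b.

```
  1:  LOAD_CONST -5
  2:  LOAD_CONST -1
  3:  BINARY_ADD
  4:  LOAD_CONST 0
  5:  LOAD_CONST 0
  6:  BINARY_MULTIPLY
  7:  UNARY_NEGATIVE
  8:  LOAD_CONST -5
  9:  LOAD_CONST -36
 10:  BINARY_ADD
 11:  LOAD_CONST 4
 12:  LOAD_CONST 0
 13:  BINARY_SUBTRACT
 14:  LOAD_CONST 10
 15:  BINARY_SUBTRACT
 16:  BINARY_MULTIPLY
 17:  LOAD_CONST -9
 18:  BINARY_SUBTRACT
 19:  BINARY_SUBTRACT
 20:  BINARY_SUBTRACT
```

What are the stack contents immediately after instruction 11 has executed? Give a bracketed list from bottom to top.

[-6, 0, -41, 4]

LOAD_CONST -5   → -5
LOAD_CONST -1   → -5 -1
BINARY_ADD      → -6
LOAD_CONST 0    → -6 0
LOAD_CONST 0    → -6 0 0
BINARY_MULTIPLY → -6 0
UNARY_NEGATIVE  → -6 0
LOAD_CONST -5   → -6 0 -5
LOAD_CONST -36  → -6 0 -5 -36
BINARY_ADD      → -6 0 -41
LOAD_CONST 4    → -6 0 -41 4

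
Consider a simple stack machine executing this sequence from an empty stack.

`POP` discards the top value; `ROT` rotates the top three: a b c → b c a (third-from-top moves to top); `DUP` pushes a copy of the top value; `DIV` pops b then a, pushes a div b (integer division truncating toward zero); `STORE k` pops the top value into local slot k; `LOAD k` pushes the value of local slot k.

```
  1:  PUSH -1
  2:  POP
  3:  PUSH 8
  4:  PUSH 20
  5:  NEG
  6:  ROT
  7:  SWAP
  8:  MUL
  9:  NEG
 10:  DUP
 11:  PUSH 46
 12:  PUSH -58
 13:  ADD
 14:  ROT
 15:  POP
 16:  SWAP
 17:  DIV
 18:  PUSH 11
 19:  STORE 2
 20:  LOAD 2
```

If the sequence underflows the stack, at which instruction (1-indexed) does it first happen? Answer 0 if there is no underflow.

6

PUSH -1 : [-1]
POP     : []
PUSH 8  : [8]
PUSH 20 : [8, 20]
NEG     : [8, -20]
ROT  — needs 3 operands, stack has 2 → underflow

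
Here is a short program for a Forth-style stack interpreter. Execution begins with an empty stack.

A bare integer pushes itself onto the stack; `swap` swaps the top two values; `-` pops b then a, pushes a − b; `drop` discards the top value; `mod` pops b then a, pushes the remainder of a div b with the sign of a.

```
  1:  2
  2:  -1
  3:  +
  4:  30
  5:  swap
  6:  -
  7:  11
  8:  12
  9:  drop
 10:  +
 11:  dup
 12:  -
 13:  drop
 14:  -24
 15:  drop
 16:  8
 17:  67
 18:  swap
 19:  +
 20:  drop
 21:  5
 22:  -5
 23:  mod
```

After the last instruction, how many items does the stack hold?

1

2    -> [2]
-1   -> [2, -1]
+    -> [1]
30   -> [1, 30]
swap -> [30, 1]
-    -> [29]
11   -> [29, 11]
12   -> [29, 11, 12]
drop -> [29, 11]
+    -> [40]
dup  -> [40, 40]
-    -> [0]
drop -> []
-24  -> [-24]
drop -> []
8    -> [8]
67   -> [8, 67]
swap -> [67, 8]
+    -> [75]
drop -> []
5    -> [5]
-5   -> [5, -5]
mod  -> [0]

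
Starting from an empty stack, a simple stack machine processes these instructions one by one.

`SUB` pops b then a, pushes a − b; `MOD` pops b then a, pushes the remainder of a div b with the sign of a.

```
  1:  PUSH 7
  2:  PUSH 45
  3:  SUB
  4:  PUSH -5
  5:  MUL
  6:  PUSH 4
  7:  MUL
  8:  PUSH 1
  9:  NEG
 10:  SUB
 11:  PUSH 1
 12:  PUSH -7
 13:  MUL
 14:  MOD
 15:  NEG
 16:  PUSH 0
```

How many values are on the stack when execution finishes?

2

PUSH 7  -> 7
PUSH 45 -> 7 45
SUB     -> -38
PUSH -5 -> -38 -5
MUL     -> 190
PUSH 4  -> 190 4
MUL     -> 760
PUSH 1  -> 760 1
NEG     -> 760 -1
SUB     -> 761
PUSH 1  -> 761 1
PUSH -7 -> 761 1 -7
MUL     -> 761 -7
MOD     -> 5
NEG     -> -5
PUSH 0  -> -5 0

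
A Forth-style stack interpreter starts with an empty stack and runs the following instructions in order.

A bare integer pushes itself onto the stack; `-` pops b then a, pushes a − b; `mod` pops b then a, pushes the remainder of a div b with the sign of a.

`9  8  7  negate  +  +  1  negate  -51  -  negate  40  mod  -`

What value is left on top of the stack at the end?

20

9      : 9
8      : 9 8
7      : 9 8 7
negate : 9 8 -7
+      : 9 1
+      : 10
1      : 10 1
negate : 10 -1
-51    : 10 -1 -51
-      : 10 50
negate : 10 -50
40     : 10 -50 40
mod    : 10 -10
-      : 20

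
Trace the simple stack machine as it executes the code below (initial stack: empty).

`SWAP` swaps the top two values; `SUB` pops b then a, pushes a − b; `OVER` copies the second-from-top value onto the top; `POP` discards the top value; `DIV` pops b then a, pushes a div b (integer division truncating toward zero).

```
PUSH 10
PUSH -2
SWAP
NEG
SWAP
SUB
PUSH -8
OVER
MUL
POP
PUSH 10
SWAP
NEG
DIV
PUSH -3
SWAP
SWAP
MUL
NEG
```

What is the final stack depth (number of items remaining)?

PUSH 10 : 10
PUSH -2 : 10 -2
SWAP    : -2 10
NEG     : -2 -10
SWAP    : -10 -2
SUB     : -8
PUSH -8 : -8 -8
OVER    : -8 -8 -8
MUL     : -8 64
POP     : -8
PUSH 10 : -8 10
SWAP    : 10 -8
NEG     : 10 8
DIV     : 1
PUSH -3 : 1 -3
SWAP    : -3 1
SWAP    : 1 -3
MUL     : -3
NEG     : 3

1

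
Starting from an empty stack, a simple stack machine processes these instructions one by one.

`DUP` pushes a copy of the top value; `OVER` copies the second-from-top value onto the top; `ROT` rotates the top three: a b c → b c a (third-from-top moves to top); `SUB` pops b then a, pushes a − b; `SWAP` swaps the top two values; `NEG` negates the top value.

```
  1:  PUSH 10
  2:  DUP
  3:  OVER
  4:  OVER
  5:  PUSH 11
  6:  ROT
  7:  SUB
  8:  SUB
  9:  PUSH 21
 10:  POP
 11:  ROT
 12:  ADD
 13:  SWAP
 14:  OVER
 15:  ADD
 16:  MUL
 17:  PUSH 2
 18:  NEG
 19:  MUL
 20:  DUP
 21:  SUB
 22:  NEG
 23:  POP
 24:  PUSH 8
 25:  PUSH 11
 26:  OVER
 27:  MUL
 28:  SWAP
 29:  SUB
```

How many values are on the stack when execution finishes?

1

PUSH 10  10
DUP      10 10
OVER     10 10 10
OVER     10 10 10 10
PUSH 11  10 10 10 10 11
ROT      10 10 10 11 10
SUB      10 10 10 1
SUB      10 10 9
PUSH 21  10 10 9 21
POP      10 10 9
ROT      10 9 10
ADD      10 19
SWAP     19 10
OVER     19 10 19
ADD      19 29
MUL      551
PUSH 2   551 2
NEG      551 -2
MUL      -1102
DUP      -1102 -1102
SUB      0
NEG      0
POP      (empty)
PUSH 8   8
PUSH 11  8 11
OVER     8 11 8
MUL      8 88
SWAP     88 8
SUB      80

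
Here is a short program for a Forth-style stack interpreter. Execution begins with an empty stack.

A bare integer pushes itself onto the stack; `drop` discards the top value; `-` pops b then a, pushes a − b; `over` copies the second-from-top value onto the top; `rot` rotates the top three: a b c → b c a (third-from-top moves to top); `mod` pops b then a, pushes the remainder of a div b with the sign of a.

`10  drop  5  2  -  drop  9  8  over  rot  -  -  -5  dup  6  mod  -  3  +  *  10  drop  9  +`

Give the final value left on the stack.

10   → 10
drop → (empty)
5    → 5
2    → 5 2
-    → 3
drop → (empty)
9    → 9
8    → 9 8
over → 9 8 9
rot  → 8 9 9
-    → 8 0
-    → 8
-5   → 8 -5
dup  → 8 -5 -5
6    → 8 -5 -5 6
mod  → 8 -5 -5
-    → 8 0
3    → 8 0 3
+    → 8 3
*    → 24
10   → 24 10
drop → 24
9    → 24 9
+    → 33

33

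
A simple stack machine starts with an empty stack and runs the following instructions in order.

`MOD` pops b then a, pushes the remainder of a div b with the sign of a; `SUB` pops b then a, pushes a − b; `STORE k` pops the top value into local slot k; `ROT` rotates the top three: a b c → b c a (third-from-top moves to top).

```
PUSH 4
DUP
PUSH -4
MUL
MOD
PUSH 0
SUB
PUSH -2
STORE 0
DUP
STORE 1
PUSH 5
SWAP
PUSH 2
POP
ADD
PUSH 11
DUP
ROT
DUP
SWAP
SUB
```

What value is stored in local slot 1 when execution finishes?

4

PUSH 4  → [4]
DUP     → [4, 4]
PUSH -4 → [4, 4, -4]
MUL     → [4, -16]
MOD     → [4]
PUSH 0  → [4, 0]
SUB     → [4]
PUSH -2 → [4, -2]
STORE 0 → [4]
DUP     → [4, 4]
STORE 1 → [4]
PUSH 5  → [4, 5]
SWAP    → [5, 4]
PUSH 2  → [5, 4, 2]
POP     → [5, 4]
ADD     → [9]
PUSH 11 → [9, 11]
DUP     → [9, 11, 11]
ROT     → [11, 11, 9]
DUP     → [11, 11, 9, 9]
SWAP    → [11, 11, 9, 9]
SUB     → [11, 11, 0]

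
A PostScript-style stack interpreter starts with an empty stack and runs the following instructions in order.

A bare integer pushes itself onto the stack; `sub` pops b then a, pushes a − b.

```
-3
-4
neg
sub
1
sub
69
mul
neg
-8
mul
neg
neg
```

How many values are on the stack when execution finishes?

-3  → -3
-4  → -3 -4
neg → -3 4
sub → -7
1   → -7 1
sub → -8
69  → -8 69
mul → -552
neg → 552
-8  → 552 -8
mul → -4416
neg → 4416
neg → -4416

1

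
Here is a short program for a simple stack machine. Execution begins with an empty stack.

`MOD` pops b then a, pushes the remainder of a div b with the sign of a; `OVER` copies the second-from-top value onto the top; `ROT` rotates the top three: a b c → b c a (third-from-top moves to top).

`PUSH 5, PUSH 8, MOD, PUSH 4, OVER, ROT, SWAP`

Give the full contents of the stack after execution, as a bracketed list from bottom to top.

PUSH 5 → [5]
PUSH 8 → [5, 8]
MOD    → [5]
PUSH 4 → [5, 4]
OVER   → [5, 4, 5]
ROT    → [4, 5, 5]
SWAP   → [4, 5, 5]

[4, 5, 5]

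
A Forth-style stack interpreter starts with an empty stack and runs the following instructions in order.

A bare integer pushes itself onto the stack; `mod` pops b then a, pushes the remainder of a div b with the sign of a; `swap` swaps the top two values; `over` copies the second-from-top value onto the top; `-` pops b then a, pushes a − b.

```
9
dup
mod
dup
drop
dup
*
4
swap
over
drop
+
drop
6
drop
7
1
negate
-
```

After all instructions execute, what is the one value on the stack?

9      → 9
dup    → 9 9
mod    → 0
dup    → 0 0
drop   → 0
dup    → 0 0
*      → 0
4      → 0 4
swap   → 4 0
over   → 4 0 4
drop   → 4 0
+      → 4
drop   → (empty)
6      → 6
drop   → (empty)
7      → 7
1      → 7 1
negate → 7 -1
-      → 8

8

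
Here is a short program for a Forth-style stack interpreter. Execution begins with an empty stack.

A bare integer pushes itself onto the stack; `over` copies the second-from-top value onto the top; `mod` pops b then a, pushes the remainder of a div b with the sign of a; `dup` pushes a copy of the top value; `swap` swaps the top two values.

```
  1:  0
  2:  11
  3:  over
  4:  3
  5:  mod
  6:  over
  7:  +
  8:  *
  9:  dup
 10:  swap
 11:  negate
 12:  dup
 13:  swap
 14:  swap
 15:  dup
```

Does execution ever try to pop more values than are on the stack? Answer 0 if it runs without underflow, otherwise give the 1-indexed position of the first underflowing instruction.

0

0      → [0]
11     → [0, 11]
over   → [0, 11, 0]
3      → [0, 11, 0, 3]
mod    → [0, 11, 0]
over   → [0, 11, 0, 11]
+      → [0, 11, 11]
*      → [0, 121]
dup    → [0, 121, 121]
swap   → [0, 121, 121]
negate → [0, 121, -121]
dup    → [0, 121, -121, -121]
swap   → [0, 121, -121, -121]
swap   → [0, 121, -121, -121]
dup    → [0, 121, -121, -121, -121]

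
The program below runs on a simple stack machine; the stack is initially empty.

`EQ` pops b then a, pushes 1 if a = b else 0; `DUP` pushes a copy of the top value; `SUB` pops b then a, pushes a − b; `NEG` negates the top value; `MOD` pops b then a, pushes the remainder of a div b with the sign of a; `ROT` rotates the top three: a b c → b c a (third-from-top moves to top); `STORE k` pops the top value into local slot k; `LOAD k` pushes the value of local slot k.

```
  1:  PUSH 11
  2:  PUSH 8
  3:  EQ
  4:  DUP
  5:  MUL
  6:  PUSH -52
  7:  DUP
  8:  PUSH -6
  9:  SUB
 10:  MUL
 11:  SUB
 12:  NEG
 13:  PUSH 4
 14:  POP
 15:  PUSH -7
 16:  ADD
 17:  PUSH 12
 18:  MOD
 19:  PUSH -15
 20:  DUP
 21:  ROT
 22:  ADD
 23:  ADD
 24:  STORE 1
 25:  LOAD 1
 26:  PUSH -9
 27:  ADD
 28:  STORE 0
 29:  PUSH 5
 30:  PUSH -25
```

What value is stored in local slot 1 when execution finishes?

PUSH 11  : 11
PUSH 8   : 11 8
EQ       : 0
DUP      : 0 0
MUL      : 0
PUSH -52 : 0 -52
DUP      : 0 -52 -52
PUSH -6  : 0 -52 -52 -6
SUB      : 0 -52 -46
MUL      : 0 2392
SUB      : -2392
NEG      : 2392
PUSH 4   : 2392 4
POP      : 2392
PUSH -7  : 2392 -7
ADD      : 2385
PUSH 12  : 2385 12
MOD      : 9
PUSH -15 : 9 -15
DUP      : 9 -15 -15
ROT      : -15 -15 9
ADD      : -15 -6
ADD      : -21
STORE 1  : (empty)
LOAD 1   : -21
PUSH -9  : -21 -9
ADD      : -30
STORE 0  : (empty)
PUSH 5   : 5
PUSH -25 : 5 -25

-21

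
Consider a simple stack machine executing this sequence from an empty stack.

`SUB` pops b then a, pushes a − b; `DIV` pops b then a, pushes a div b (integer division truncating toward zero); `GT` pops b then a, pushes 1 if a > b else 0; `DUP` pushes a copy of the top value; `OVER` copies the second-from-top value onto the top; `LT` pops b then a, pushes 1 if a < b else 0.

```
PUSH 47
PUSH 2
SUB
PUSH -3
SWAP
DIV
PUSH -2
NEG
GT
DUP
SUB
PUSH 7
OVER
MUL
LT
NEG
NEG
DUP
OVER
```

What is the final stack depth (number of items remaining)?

PUSH 47 -> 47
PUSH 2  -> 47 2
SUB     -> 45
PUSH -3 -> 45 -3
SWAP    -> -3 45
DIV     -> 0
PUSH -2 -> 0 -2
NEG     -> 0 2
GT      -> 0
DUP     -> 0 0
SUB     -> 0
PUSH 7  -> 0 7
OVER    -> 0 7 0
MUL     -> 0 0
LT      -> 0
NEG     -> 0
NEG     -> 0
DUP     -> 0 0
OVER    -> 0 0 0

3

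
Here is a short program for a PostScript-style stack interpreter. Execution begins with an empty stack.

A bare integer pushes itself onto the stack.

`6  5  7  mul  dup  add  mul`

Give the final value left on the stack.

420

6   -> [6]
5   -> [6, 5]
7   -> [6, 5, 7]
mul -> [6, 35]
dup -> [6, 35, 35]
add -> [6, 70]
mul -> [420]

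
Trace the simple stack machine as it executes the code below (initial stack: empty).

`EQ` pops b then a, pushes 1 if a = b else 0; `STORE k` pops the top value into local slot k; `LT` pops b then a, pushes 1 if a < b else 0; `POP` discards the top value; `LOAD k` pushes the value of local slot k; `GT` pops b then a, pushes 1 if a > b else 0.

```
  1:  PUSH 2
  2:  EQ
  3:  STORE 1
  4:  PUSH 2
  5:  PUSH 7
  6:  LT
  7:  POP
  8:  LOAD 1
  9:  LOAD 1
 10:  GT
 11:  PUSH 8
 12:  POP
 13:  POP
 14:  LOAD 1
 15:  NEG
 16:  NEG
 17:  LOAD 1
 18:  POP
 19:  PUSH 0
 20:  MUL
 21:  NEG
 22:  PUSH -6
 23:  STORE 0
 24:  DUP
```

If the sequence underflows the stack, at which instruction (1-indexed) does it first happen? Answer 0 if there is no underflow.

2

PUSH 2 -> [2]
EQ  — needs 2 operands, stack has 1 → underflow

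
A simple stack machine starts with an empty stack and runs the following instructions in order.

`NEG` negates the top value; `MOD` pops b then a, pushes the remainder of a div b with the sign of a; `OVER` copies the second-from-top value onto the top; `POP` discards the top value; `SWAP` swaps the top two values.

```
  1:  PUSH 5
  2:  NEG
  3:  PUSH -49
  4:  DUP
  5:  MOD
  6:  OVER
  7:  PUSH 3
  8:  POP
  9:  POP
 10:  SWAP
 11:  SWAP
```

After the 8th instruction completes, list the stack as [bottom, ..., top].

[-5, 0, -5]

PUSH 5   → 5
NEG      → -5
PUSH -49 → -5 -49
DUP      → -5 -49 -49
MOD      → -5 0
OVER     → -5 0 -5
PUSH 3   → -5 0 -5 3
POP      → -5 0 -5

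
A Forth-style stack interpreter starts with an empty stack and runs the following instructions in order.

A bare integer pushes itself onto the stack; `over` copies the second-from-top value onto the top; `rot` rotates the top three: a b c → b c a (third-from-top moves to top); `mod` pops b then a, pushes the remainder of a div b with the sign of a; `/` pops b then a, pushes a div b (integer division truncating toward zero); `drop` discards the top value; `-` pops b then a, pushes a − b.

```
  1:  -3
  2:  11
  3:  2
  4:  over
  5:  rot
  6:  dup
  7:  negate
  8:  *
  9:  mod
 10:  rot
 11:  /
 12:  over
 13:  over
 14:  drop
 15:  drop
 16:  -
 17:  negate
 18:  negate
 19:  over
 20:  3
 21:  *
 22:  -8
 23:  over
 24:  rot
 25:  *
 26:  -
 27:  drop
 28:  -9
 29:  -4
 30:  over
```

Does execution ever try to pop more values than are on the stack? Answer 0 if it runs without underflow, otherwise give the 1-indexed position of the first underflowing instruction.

-3      [-3]
11      [-3, 11]
2       [-3, 11, 2]
over    [-3, 11, 2, 11]
rot     [-3, 2, 11, 11]
dup     [-3, 2, 11, 11, 11]
negate  [-3, 2, 11, 11, -11]
*       [-3, 2, 11, -121]
mod     [-3, 2, 11]
rot     [2, 11, -3]
/       [2, -3]
over    [2, -3, 2]
over    [2, -3, 2, -3]
drop    [2, -3, 2]
drop    [2, -3]
-       [5]
negate  [-5]
negate  [5]
over  — needs 2 operands, stack has 1 → underflow

19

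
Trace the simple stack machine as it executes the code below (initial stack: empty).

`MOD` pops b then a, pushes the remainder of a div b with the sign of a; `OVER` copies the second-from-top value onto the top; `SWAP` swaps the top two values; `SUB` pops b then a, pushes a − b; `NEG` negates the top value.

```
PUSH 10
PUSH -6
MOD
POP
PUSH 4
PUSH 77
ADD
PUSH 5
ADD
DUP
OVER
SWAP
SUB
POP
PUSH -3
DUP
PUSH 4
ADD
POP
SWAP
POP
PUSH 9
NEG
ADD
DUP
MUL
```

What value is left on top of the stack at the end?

PUSH 10 : 10
PUSH -6 : 10 -6
MOD     : 4
POP     : (empty)
PUSH 4  : 4
PUSH 77 : 4 77
ADD     : 81
PUSH 5  : 81 5
ADD     : 86
DUP     : 86 86
OVER    : 86 86 86
SWAP    : 86 86 86
SUB     : 86 0
POP     : 86
PUSH -3 : 86 -3
DUP     : 86 -3 -3
PUSH 4  : 86 -3 -3 4
ADD     : 86 -3 1
POP     : 86 -3
SWAP    : -3 86
POP     : -3
PUSH 9  : -3 9
NEG     : -3 -9
ADD     : -12
DUP     : -12 -12
MUL     : 144

144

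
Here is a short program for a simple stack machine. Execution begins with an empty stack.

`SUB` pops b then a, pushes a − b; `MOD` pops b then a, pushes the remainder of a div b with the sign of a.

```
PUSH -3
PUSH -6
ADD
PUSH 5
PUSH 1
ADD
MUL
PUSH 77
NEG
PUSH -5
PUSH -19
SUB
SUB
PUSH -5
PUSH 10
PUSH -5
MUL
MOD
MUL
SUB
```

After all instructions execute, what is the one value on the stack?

-509

PUSH -3  → [-3]
PUSH -6  → [-3, -6]
ADD      → [-9]
PUSH 5   → [-9, 5]
PUSH 1   → [-9, 5, 1]
ADD      → [-9, 6]
MUL      → [-54]
PUSH 77  → [-54, 77]
NEG      → [-54, -77]
PUSH -5  → [-54, -77, -5]
PUSH -19 → [-54, -77, -5, -19]
SUB      → [-54, -77, 14]
SUB      → [-54, -91]
PUSH -5  → [-54, -91, -5]
PUSH 10  → [-54, -91, -5, 10]
PUSH -5  → [-54, -91, -5, 10, -5]
MUL      → [-54, -91, -5, -50]
MOD      → [-54, -91, -5]
MUL      → [-54, 455]
SUB      → [-509]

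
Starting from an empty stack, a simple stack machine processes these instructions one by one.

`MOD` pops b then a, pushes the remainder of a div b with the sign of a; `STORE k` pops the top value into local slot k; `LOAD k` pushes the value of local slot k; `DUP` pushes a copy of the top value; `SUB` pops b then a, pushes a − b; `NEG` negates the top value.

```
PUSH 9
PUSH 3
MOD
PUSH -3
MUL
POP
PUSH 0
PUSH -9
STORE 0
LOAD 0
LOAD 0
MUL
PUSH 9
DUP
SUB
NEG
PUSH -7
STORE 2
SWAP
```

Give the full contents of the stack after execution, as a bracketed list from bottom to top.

PUSH 9  : [9]
PUSH 3  : [9, 3]
MOD     : [0]
PUSH -3 : [0, -3]
MUL     : [0]
POP     : []
PUSH 0  : [0]
PUSH -9 : [0, -9]
STORE 0 : [0]
LOAD 0  : [0, -9]
LOAD 0  : [0, -9, -9]
MUL     : [0, 81]
PUSH 9  : [0, 81, 9]
DUP     : [0, 81, 9, 9]
SUB     : [0, 81, 0]
NEG     : [0, 81, 0]
PUSH -7 : [0, 81, 0, -7]
STORE 2 : [0, 81, 0]
SWAP    : [0, 0, 81]

[0, 0, 81]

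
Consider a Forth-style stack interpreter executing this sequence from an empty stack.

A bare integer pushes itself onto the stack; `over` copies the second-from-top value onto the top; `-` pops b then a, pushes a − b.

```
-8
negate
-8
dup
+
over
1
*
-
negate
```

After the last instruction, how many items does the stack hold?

-8     → [-8]
negate → [8]
-8     → [8, -8]
dup    → [8, -8, -8]
+      → [8, -16]
over   → [8, -16, 8]
1      → [8, -16, 8, 1]
*      → [8, -16, 8]
-      → [8, -24]
negate → [8, 24]

2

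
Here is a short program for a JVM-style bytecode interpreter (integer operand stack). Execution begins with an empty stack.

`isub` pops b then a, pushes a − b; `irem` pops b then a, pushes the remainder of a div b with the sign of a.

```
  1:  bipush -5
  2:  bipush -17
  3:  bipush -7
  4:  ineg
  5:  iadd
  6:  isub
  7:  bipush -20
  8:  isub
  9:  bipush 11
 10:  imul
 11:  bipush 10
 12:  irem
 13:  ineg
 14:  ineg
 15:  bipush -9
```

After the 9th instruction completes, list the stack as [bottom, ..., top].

bipush -5  -> [-5]
bipush -17 -> [-5, -17]
bipush -7  -> [-5, -17, -7]
ineg       -> [-5, -17, 7]
iadd       -> [-5, -10]
isub       -> [5]
bipush -20 -> [5, -20]
isub       -> [25]
bipush 11  -> [25, 11]

[25, 11]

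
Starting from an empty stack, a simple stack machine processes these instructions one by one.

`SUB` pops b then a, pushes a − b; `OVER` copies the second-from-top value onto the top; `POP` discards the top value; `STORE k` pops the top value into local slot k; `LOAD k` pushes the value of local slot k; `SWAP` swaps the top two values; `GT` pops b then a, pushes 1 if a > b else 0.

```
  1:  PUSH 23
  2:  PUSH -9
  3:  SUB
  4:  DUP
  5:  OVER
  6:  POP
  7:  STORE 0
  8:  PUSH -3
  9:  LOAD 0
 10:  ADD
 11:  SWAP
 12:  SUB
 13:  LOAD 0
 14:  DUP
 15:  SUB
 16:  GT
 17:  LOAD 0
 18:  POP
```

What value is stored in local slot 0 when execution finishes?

32

PUSH 23 -> 23
PUSH -9 -> 23 -9
SUB     -> 32
DUP     -> 32 32
OVER    -> 32 32 32
POP     -> 32 32
STORE 0 -> 32
PUSH -3 -> 32 -3
LOAD 0  -> 32 -3 32
ADD     -> 32 29
SWAP    -> 29 32
SUB     -> -3
LOAD 0  -> -3 32
DUP     -> -3 32 32
SUB     -> -3 0
GT      -> 0
LOAD 0  -> 0 32
POP     -> 0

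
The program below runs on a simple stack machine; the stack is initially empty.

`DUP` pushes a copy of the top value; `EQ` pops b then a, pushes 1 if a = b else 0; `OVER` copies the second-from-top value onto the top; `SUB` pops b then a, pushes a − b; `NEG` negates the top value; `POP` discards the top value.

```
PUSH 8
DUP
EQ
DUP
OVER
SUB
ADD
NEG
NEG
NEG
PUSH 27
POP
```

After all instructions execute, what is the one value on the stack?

-1

PUSH 8  -> 8
DUP     -> 8 8
EQ      -> 1
DUP     -> 1 1
OVER    -> 1 1 1
SUB     -> 1 0
ADD     -> 1
NEG     -> -1
NEG     -> 1
NEG     -> -1
PUSH 27 -> -1 27
POP     -> -1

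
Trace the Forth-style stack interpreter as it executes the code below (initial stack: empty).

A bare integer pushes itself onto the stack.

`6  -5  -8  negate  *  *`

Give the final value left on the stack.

6      -> [6]
-5     -> [6, -5]
-8     -> [6, -5, -8]
negate -> [6, -5, 8]
*      -> [6, -40]
*      -> [-240]

-240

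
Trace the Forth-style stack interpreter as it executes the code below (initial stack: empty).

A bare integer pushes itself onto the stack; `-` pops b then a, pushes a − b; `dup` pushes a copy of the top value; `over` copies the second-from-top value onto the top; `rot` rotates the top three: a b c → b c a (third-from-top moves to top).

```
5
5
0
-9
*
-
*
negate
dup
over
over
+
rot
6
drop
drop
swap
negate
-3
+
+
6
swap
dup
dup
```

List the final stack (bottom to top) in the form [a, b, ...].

[6, -28, -28, -28]

5      : [5]
5      : [5, 5]
0      : [5, 5, 0]
-9     : [5, 5, 0, -9]
*      : [5, 5, 0]
-      : [5, 5]
*      : [25]
negate : [-25]
dup    : [-25, -25]
over   : [-25, -25, -25]
over   : [-25, -25, -25, -25]
+      : [-25, -25, -50]
rot    : [-25, -50, -25]
6      : [-25, -50, -25, 6]
drop   : [-25, -50, -25]
drop   : [-25, -50]
swap   : [-50, -25]
negate : [-50, 25]
-3     : [-50, 25, -3]
+      : [-50, 22]
+      : [-28]
6      : [-28, 6]
swap   : [6, -28]
dup    : [6, -28, -28]
dup    : [6, -28, -28, -28]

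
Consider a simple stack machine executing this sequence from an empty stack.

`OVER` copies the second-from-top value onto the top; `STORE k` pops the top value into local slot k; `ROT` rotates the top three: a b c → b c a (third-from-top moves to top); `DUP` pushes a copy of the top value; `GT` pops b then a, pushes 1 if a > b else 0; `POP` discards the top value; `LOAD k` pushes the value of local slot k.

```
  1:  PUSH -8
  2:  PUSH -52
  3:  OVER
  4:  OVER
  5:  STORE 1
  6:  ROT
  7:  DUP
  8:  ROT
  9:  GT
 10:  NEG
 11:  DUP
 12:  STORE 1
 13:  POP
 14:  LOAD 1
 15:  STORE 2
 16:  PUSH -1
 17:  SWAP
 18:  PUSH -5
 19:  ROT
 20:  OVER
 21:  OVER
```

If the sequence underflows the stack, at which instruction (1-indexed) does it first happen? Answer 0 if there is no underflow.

0

PUSH -8  → -8
PUSH -52 → -8 -52
OVER     → -8 -52 -8
OVER     → -8 -52 -8 -52
STORE 1  → -8 -52 -8
ROT      → -52 -8 -8
DUP      → -52 -8 -8 -8
ROT      → -52 -8 -8 -8
GT       → -52 -8 0
NEG      → -52 -8 0
DUP      → -52 -8 0 0
STORE 1  → -52 -8 0
POP      → -52 -8
LOAD 1   → -52 -8 0
STORE 2  → -52 -8
PUSH -1  → -52 -8 -1
SWAP     → -52 -1 -8
PUSH -5  → -52 -1 -8 -5
ROT      → -52 -8 -5 -1
OVER     → -52 -8 -5 -1 -5
OVER     → -52 -8 -5 -1 -5 -1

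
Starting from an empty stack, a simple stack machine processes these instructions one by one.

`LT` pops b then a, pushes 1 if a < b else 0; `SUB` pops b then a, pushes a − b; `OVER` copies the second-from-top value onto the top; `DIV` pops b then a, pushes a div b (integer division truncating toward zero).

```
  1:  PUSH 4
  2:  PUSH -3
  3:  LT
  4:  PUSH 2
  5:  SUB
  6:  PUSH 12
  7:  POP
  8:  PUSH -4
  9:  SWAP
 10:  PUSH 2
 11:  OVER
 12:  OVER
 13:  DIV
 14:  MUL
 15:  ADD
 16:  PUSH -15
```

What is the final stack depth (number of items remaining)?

PUSH 4   : [4]
PUSH -3  : [4, -3]
LT       : [0]
PUSH 2   : [0, 2]
SUB      : [-2]
PUSH 12  : [-2, 12]
POP      : [-2]
PUSH -4  : [-2, -4]
SWAP     : [-4, -2]
PUSH 2   : [-4, -2, 2]
OVER     : [-4, -2, 2, -2]
OVER     : [-4, -2, 2, -2, 2]
DIV      : [-4, -2, 2, -1]
MUL      : [-4, -2, -2]
ADD      : [-4, -4]
PUSH -15 : [-4, -4, -15]

3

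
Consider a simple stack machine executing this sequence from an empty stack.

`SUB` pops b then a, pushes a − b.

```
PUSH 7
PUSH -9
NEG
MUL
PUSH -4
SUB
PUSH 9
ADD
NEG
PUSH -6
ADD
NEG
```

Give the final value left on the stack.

82

PUSH 7  : [7]
PUSH -9 : [7, -9]
NEG     : [7, 9]
MUL     : [63]
PUSH -4 : [63, -4]
SUB     : [67]
PUSH 9  : [67, 9]
ADD     : [76]
NEG     : [-76]
PUSH -6 : [-76, -6]
ADD     : [-82]
NEG     : [82]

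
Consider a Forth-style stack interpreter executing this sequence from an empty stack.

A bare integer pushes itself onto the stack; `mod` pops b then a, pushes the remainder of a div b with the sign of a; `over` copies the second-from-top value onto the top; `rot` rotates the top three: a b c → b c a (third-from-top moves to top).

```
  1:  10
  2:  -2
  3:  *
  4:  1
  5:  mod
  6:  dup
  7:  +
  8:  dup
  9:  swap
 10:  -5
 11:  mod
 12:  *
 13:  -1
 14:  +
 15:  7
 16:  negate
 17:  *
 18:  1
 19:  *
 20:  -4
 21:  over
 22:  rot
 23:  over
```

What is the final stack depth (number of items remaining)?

10     -> 10
-2     -> 10 -2
*      -> -20
1      -> -20 1
mod    -> 0
dup    -> 0 0
+      -> 0
dup    -> 0 0
swap   -> 0 0
-5     -> 0 0 -5
mod    -> 0 0
*      -> 0
-1     -> 0 -1
+      -> -1
7      -> -1 7
negate -> -1 -7
*      -> 7
1      -> 7 1
*      -> 7
-4     -> 7 -4
over   -> 7 -4 7
rot    -> -4 7 7
over   -> -4 7 7 7

4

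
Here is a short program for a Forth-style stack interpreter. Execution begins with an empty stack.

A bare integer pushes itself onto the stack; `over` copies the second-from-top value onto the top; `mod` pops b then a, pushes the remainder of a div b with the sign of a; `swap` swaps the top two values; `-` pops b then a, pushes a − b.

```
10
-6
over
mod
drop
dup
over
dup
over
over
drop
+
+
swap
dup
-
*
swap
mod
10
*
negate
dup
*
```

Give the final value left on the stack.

10     : 10
-6     : 10 -6
over   : 10 -6 10
mod    : 10 -6
drop   : 10
dup    : 10 10
over   : 10 10 10
dup    : 10 10 10 10
over   : 10 10 10 10 10
over   : 10 10 10 10 10 10
drop   : 10 10 10 10 10
+      : 10 10 10 20
+      : 10 10 30
swap   : 10 30 10
dup    : 10 30 10 10
-      : 10 30 0
*      : 10 0
swap   : 0 10
mod    : 0
10     : 0 10
*      : 0
negate : 0
dup    : 0 0
*      : 0

0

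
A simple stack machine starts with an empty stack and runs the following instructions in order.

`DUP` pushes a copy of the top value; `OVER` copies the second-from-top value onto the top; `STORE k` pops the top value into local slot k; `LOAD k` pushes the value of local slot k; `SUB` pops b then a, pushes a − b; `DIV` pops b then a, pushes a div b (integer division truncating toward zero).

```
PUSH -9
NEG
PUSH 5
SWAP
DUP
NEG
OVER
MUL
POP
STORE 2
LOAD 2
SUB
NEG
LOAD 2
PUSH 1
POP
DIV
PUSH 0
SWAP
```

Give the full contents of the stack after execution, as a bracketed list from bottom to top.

PUSH -9 -> [-9]
NEG     -> [9]
PUSH 5  -> [9, 5]
SWAP    -> [5, 9]
DUP     -> [5, 9, 9]
NEG     -> [5, 9, -9]
OVER    -> [5, 9, -9, 9]
MUL     -> [5, 9, -81]
POP     -> [5, 9]
STORE 2 -> [5]
LOAD 2  -> [5, 9]
SUB     -> [-4]
NEG     -> [4]
LOAD 2  -> [4, 9]
PUSH 1  -> [4, 9, 1]
POP     -> [4, 9]
DIV     -> [0]
PUSH 0  -> [0, 0]
SWAP    -> [0, 0]

[0, 0]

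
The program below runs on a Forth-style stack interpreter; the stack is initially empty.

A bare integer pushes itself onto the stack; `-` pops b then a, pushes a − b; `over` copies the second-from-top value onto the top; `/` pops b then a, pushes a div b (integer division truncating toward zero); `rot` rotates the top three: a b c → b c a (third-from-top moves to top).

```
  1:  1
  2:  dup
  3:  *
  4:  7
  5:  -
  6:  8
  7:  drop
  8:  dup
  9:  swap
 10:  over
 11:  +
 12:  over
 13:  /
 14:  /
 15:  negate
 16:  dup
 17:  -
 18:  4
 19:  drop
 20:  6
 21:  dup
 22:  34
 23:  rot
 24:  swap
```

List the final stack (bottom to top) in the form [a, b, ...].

[0, 6, 6, 34]

1      -> 1
dup    -> 1 1
*      -> 1
7      -> 1 7
-      -> -6
8      -> -6 8
drop   -> -6
dup    -> -6 -6
swap   -> -6 -6
over   -> -6 -6 -6
+      -> -6 -12
over   -> -6 -12 -6
/      -> -6 2
/      -> -3
negate -> 3
dup    -> 3 3
-      -> 0
4      -> 0 4
drop   -> 0
6      -> 0 6
dup    -> 0 6 6
34     -> 0 6 6 34
rot    -> 0 6 34 6
swap   -> 0 6 6 34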